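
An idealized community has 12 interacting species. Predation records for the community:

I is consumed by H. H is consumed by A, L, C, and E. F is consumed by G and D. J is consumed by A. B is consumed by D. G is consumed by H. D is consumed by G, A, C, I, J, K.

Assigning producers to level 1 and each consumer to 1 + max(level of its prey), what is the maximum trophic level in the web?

Producers (level 1): B, F.
B → D → I → H → E gives E level 5.
No species has a prey at level 5, so no species reaches level 6.

5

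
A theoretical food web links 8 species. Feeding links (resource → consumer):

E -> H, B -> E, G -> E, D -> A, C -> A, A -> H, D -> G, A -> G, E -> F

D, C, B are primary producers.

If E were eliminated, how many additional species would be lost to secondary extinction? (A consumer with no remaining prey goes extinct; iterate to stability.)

Remove E.
Round 1: F (all prey gone) → extinct.
No further losses. Total secondary extinctions: 1.

1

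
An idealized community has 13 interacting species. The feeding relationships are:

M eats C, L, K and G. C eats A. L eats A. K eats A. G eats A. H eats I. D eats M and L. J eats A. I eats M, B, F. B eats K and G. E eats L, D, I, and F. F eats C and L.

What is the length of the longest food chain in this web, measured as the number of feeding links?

4 links

One longest chain: A → K → B → I → E.
It has 5 species and 4 links.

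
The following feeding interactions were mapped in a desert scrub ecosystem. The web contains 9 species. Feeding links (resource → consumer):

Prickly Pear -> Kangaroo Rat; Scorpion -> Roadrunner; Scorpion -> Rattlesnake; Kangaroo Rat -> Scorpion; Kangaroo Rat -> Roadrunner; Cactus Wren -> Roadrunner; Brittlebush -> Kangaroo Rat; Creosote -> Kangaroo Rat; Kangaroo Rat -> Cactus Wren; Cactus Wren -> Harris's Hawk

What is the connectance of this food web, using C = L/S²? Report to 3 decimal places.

The web has S = 9 species and L = 10 feeding links.
C = L / S² = 10 / 81 = 0.1235 ≈ 0.123.

C = 0.123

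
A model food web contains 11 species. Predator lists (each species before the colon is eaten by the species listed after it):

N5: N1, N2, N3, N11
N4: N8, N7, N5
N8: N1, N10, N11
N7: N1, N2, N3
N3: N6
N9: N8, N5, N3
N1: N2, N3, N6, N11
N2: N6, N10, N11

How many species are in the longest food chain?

5 species

One longest chain: N4 → N8 → N1 → N2 → N6.
It has 5 species and 4 links.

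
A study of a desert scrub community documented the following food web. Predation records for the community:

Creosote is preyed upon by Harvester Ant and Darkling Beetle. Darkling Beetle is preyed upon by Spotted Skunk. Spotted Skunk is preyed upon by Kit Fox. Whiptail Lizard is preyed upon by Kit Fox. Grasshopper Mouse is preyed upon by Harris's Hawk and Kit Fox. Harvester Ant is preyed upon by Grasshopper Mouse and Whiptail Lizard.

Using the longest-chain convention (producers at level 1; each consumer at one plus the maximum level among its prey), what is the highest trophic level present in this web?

Producers (level 1): Creosote.
Creosote → Harvester Ant → Grasshopper Mouse → Harris's Hawk gives Harris's Hawk level 4.
No species has a prey at level 4, so no species reaches level 5.

4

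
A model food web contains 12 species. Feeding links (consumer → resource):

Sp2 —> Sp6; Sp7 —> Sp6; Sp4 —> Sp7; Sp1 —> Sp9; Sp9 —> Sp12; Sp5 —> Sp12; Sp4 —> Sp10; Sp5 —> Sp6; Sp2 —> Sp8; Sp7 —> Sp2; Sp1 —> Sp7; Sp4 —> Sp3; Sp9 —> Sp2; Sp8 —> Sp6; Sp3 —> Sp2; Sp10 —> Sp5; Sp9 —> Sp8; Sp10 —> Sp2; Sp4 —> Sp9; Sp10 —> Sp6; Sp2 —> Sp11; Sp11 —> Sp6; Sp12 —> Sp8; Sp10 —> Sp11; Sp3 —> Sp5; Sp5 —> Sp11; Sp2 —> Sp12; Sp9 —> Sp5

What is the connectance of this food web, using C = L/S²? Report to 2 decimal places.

The web has S = 12 species and L = 28 feeding links.
C = L / S² = 28 / 144 = 0.1944 ≈ 0.19.

C = 0.19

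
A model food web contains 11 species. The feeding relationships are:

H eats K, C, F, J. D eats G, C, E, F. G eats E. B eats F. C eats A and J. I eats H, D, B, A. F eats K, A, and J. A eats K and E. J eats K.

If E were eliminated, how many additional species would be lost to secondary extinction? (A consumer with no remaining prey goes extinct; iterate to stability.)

1

Remove E.
Round 1: G (all prey gone) → extinct.
No further losses. Total secondary extinctions: 1.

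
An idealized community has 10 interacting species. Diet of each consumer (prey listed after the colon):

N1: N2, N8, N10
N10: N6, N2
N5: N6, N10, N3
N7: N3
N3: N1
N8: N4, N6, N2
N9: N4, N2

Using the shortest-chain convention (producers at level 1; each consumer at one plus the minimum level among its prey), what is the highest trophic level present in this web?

Producers (level 1): N4, N6, N2.
Following each consumer down to its lowest-level prey: N2 → N1 → N3 → N7 (levels 1 through 4).
All prey of N7 (N3 3) are at level 3 or above, so N7 is at level 1 + 3 = 4.
Every consumer has at least one prey at level 3 or below, so none exceeds level 4.

4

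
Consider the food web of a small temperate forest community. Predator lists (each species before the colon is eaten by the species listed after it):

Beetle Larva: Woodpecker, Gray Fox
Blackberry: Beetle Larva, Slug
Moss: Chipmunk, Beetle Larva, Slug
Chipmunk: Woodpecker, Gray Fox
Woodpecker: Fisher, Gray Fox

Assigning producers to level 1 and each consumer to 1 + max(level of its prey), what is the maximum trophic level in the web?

Producers (level 1): Blackberry, Moss.
Moss → Chipmunk → Woodpecker → Gray Fox gives Gray Fox level 4.
No species has a prey at level 4, so no species reaches level 5.

4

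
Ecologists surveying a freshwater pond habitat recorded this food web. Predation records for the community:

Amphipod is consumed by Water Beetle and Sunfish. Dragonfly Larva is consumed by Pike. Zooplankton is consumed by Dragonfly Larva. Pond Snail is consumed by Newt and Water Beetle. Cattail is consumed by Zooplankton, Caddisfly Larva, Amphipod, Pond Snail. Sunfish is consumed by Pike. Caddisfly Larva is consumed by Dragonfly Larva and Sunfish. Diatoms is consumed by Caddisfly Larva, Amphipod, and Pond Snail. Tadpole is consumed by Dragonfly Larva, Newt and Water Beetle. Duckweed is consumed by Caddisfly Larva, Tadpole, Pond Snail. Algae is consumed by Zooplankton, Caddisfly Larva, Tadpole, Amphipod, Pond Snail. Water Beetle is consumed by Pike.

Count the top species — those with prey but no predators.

2

Top species (has prey, but nothing eats it): Newt, Pike.
Count: 2.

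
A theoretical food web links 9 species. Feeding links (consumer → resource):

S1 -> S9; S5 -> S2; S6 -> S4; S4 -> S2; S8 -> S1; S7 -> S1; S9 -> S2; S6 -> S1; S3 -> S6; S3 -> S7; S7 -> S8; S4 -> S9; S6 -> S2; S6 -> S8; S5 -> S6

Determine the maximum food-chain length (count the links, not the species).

One longest chain: S2 → S9 → S1 → S8 → S6 → S5.
It has 6 species and 5 links.

5 links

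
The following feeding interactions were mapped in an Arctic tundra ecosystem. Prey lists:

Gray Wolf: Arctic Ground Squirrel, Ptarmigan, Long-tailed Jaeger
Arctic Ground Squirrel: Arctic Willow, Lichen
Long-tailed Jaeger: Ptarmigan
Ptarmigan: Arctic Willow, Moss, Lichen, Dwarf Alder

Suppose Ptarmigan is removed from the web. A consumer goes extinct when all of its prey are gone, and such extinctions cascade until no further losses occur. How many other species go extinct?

Remove Ptarmigan.
Round 1: Long-tailed Jaeger (all prey gone) → extinct.
No further losses. Total secondary extinctions: 1.

1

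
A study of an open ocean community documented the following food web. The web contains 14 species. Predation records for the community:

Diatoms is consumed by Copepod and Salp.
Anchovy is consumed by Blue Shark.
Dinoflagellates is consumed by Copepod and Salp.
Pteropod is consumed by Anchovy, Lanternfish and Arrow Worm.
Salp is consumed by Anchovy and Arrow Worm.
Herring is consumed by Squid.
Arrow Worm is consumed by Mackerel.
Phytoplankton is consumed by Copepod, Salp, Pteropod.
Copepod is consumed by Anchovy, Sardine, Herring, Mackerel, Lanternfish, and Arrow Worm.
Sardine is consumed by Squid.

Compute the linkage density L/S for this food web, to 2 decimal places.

L/S = 1.57

There are L = 22 links among S = 14 species.
L/S = 22/14 = 1.5714 ≈ 1.57.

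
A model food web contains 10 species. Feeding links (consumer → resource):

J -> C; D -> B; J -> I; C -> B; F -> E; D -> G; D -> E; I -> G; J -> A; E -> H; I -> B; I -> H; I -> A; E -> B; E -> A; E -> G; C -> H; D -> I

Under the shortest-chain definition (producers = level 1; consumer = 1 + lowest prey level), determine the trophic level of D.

G is a producer → level 1.
D eats G → level 2.

Trophic level 2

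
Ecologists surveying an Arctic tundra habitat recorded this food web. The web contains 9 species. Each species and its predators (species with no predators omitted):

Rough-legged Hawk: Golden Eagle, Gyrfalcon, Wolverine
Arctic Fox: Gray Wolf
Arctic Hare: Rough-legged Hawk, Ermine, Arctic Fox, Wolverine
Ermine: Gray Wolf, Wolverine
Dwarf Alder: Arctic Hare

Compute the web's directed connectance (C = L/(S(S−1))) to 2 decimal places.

The web has S = 9 species and L = 11 feeding links.
C = L / (S(S−1)) = 11 / 72 = 0.1528 ≈ 0.15.

C = 0.15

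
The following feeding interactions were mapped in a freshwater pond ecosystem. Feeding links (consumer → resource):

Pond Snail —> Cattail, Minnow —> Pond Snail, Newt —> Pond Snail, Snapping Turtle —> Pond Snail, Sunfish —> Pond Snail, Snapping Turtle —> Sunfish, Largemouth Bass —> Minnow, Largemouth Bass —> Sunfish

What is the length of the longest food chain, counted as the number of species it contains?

4 species

One longest chain: Cattail → Pond Snail → Sunfish → Snapping Turtle.
It has 4 species and 3 links.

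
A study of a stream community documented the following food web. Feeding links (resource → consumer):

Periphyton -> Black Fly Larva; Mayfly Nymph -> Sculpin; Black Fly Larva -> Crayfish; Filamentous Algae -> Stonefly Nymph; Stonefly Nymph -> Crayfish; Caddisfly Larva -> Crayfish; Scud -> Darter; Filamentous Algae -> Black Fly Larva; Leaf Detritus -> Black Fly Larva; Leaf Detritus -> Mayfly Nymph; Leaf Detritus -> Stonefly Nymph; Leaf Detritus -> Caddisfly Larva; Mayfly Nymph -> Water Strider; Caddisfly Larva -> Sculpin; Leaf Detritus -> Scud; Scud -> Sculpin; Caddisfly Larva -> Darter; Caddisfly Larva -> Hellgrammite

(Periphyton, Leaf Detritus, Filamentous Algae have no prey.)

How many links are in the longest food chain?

One longest chain: Leaf Detritus → Caddisfly Larva → Hellgrammite.
It has 3 species and 2 links.

2 links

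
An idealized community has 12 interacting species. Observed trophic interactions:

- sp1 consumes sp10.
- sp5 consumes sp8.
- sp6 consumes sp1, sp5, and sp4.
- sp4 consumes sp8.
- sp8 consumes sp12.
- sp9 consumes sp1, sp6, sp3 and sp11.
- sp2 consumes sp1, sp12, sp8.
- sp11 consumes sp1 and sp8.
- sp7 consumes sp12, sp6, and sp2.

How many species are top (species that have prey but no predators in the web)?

2

Top species (has prey, but nothing eats it): sp7, sp9.
Count: 2.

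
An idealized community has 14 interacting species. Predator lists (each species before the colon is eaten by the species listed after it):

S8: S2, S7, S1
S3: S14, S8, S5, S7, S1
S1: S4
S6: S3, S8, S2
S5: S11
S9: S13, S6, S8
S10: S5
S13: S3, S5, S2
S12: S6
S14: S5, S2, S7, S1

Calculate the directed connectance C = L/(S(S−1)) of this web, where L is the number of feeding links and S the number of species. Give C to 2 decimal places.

C = 0.14

The web has S = 14 species and L = 25 feeding links.
C = L / (S(S−1)) = 25 / 182 = 0.1374 ≈ 0.14.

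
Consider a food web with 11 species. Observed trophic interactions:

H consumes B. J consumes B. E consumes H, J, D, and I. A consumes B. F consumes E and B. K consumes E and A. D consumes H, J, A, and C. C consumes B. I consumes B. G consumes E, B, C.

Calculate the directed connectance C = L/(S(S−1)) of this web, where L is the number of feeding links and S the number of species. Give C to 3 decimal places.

The web has S = 11 species and L = 20 feeding links.
C = L / (S(S−1)) = 20 / 110 = 0.1818 ≈ 0.182.

C = 0.182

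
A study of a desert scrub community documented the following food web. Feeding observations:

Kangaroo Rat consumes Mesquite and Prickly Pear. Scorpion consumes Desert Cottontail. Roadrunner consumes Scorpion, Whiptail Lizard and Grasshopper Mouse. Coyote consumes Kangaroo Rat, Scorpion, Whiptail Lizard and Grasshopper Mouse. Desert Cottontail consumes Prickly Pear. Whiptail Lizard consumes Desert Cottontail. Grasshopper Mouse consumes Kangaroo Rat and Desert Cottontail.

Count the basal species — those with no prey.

Basal species (no prey listed): Prickly Pear, Mesquite.
Count: 2.

2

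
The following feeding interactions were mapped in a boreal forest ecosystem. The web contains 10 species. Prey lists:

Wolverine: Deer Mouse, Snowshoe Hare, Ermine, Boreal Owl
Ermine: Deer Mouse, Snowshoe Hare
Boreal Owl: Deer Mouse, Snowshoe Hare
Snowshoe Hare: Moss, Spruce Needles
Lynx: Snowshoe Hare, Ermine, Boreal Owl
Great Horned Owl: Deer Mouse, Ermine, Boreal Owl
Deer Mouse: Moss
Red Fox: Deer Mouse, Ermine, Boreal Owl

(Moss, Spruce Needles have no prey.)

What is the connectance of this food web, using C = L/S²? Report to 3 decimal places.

C = 0.200

The web has S = 10 species and L = 20 feeding links.
C = L / S² = 20 / 100 = 0.2000 ≈ 0.200.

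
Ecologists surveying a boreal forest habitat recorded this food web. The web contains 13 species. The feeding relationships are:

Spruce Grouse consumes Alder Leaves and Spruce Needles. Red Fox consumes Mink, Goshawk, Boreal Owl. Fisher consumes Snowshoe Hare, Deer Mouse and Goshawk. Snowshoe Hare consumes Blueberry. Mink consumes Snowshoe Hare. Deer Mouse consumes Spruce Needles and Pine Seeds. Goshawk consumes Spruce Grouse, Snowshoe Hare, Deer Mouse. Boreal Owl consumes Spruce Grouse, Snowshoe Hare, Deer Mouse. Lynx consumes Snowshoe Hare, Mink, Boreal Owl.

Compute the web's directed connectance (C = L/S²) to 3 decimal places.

C = 0.124

The web has S = 13 species and L = 21 feeding links.
C = L / S² = 21 / 169 = 0.1243 ≈ 0.124.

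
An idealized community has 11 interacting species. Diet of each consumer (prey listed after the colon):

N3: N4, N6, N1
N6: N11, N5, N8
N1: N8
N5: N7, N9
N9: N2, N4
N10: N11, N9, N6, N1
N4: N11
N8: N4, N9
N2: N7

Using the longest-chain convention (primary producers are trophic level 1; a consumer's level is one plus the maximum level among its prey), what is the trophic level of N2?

N7 is a producer → level 1.
N2 eats N7 → level 2.

Trophic level 2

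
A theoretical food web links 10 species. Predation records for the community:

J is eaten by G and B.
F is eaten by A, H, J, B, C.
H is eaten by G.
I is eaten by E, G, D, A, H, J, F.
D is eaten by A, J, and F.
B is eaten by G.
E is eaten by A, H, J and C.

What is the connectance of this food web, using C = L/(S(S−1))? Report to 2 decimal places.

C = 0.26

The web has S = 10 species and L = 23 feeding links.
C = L / (S(S−1)) = 23 / 90 = 0.2556 ≈ 0.26.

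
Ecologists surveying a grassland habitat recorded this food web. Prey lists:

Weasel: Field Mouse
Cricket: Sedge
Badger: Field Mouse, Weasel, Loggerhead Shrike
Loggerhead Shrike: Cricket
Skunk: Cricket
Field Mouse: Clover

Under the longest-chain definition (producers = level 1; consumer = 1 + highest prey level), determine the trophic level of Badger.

Clover is a producer → level 1.
Field Mouse eats Clover → level 2.
Weasel eats Field Mouse → level 3.
Badger eats Weasel (level 3); other prey at levels: Field Mouse 2, Loggerhead Shrike 3 → level 4.

Trophic level 4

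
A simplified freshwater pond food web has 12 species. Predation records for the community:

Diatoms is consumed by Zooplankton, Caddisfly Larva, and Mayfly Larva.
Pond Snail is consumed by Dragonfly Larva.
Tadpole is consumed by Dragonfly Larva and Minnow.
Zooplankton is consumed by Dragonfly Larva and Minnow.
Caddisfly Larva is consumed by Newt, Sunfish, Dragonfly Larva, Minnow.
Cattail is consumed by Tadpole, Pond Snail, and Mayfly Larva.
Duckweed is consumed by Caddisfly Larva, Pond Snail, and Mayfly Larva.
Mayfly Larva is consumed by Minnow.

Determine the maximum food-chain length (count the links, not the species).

One longest chain: Diatoms → Zooplankton → Dragonfly Larva.
It has 3 species and 2 links.

2 links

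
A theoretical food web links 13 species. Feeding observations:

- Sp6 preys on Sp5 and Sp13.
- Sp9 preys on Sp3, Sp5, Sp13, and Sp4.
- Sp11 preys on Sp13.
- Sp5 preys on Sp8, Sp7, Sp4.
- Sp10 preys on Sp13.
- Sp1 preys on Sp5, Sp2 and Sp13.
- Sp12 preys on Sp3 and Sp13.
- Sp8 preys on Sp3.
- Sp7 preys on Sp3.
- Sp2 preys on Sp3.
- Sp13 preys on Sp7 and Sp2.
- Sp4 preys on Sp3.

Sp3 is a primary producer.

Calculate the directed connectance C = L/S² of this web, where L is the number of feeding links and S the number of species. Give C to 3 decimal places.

The web has S = 13 species and L = 22 feeding links.
C = L / S² = 22 / 169 = 0.1302 ≈ 0.130.

C = 0.130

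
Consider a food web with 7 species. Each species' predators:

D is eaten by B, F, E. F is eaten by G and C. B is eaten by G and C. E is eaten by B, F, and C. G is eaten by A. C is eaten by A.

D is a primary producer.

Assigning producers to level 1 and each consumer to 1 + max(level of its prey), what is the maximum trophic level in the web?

5

Producers (level 1): D.
D → E → F → C → A gives A level 5.
No species has a prey at level 5, so no species reaches level 6.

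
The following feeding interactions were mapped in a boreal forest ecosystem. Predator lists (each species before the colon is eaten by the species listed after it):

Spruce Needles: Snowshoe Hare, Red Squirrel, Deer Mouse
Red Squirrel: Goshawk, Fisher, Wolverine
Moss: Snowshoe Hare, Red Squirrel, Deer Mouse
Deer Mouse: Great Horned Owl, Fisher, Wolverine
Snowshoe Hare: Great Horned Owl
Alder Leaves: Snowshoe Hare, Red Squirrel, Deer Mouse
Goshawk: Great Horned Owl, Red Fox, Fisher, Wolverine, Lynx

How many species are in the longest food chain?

One longest chain: Moss → Red Squirrel → Goshawk → Great Horned Owl.
It has 4 species and 3 links.

4 species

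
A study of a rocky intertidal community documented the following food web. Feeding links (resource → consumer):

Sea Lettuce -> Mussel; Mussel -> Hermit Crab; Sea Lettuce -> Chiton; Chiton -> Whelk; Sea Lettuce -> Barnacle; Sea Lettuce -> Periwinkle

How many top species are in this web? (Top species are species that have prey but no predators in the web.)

4

Top species (has prey, but nothing eats it): Barnacle, Periwinkle, Hermit Crab, Whelk.
Count: 4.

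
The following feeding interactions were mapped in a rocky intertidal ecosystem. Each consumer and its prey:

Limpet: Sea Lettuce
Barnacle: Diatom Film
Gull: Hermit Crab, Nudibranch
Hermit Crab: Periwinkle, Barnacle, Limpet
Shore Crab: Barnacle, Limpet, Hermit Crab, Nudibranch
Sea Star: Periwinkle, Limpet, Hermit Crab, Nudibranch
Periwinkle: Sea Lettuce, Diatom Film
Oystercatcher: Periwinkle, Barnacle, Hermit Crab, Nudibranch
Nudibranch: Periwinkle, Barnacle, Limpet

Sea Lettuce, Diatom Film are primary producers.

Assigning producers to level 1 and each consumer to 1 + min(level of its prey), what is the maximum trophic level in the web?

Producers (level 1): Sea Lettuce, Diatom Film.
Following each consumer down to its lowest-level prey: Sea Lettuce → Periwinkle → Hermit Crab → Gull (levels 1 through 4).
All prey of Gull (Hermit Crab 3, Nudibranch 3) are at level 3 or above, so Gull is at level 1 + 3 = 4.
Every consumer has at least one prey at level 3 or below, so none exceeds level 4.

4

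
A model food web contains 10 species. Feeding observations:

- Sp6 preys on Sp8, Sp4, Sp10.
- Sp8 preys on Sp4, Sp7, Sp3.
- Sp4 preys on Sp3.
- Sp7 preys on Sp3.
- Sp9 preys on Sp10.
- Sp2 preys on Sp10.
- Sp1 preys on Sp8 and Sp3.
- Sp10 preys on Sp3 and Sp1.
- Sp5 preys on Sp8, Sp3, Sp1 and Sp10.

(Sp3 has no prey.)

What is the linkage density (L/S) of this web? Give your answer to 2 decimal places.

There are L = 18 links among S = 10 species.
L/S = 18/10 = 1.8000 ≈ 1.80.

L/S = 1.80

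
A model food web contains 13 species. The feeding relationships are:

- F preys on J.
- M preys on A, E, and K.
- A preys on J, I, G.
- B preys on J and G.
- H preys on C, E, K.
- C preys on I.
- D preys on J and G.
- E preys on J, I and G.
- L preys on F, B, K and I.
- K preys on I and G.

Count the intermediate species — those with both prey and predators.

Intermediate species (has both prey and predators): K, C, E, A, F, B.
Count: 6.

6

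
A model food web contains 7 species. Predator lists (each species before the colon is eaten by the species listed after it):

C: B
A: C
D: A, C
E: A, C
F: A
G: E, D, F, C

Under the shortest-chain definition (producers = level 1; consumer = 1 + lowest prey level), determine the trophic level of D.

Trophic level 2

G is a producer → level 1.
D eats G → level 2.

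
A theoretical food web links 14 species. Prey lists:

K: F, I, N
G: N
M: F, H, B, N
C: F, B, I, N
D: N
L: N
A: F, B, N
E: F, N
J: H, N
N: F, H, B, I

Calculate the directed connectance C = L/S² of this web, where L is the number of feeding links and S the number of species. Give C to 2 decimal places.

The web has S = 14 species and L = 25 feeding links.
C = L / S² = 25 / 196 = 0.1276 ≈ 0.13.

C = 0.13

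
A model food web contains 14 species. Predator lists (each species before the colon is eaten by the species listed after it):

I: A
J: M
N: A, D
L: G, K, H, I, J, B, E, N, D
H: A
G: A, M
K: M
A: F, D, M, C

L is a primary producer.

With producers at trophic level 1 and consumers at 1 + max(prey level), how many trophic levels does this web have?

Producers (level 1): L.
L → N → A → M gives M level 4.
No species has a prey at level 4, so no species reaches level 5.

4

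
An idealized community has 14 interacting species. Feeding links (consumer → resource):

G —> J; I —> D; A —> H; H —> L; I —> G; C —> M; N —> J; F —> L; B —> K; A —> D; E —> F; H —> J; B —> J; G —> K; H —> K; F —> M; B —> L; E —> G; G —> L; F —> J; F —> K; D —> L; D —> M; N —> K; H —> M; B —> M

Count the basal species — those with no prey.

4

Basal species (no prey listed): J, K, M, L.
Count: 4.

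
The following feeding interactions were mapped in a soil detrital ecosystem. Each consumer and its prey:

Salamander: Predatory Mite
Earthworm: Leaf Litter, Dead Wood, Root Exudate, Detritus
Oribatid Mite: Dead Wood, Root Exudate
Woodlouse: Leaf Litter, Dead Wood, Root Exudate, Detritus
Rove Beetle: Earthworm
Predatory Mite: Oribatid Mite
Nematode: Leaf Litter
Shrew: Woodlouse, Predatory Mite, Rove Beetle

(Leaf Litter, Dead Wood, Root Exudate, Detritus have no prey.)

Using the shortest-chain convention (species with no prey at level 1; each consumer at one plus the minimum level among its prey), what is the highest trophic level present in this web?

4

Basal resources (level 1): Leaf Litter, Dead Wood, Root Exudate, Detritus.
Following each consumer down to its lowest-level prey: Dead Wood → Oribatid Mite → Predatory Mite → Salamander (levels 1 through 4).
All prey of Salamander (Predatory Mite 3) are at level 3 or above, so Salamander is at level 1 + 3 = 4.
Every consumer has at least one prey at level 3 or below, so none exceeds level 4.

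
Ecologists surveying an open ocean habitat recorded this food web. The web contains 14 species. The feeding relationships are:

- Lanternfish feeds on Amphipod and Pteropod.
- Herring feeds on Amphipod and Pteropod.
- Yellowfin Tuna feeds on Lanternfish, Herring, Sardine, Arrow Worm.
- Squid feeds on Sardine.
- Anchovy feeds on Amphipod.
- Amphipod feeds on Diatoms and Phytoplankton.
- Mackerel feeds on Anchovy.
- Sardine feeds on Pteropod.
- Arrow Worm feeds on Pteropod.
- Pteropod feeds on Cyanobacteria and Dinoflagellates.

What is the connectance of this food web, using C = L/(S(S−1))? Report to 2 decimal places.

C = 0.09

The web has S = 14 species and L = 17 feeding links.
C = L / (S(S−1)) = 17 / 182 = 0.0934 ≈ 0.09.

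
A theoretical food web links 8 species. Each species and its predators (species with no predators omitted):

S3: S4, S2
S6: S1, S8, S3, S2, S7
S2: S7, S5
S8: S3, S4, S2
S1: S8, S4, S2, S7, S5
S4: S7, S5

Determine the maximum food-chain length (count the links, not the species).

One longest chain: S6 → S1 → S8 → S3 → S4 → S7.
It has 6 species and 5 links.

5 links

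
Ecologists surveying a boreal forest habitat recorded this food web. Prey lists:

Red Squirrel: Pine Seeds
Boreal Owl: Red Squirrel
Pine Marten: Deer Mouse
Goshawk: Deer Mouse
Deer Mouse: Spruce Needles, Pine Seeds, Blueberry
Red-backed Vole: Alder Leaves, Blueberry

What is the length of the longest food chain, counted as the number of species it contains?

One longest chain: Spruce Needles → Deer Mouse → Goshawk.
It has 3 species and 2 links.

3 species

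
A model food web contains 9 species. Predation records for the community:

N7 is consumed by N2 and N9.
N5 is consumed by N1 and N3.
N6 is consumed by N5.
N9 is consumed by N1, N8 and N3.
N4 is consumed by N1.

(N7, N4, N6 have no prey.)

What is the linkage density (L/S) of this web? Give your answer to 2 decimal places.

L/S = 1.00

There are L = 9 links among S = 9 species.
L/S = 9/9 = 1.0000 ≈ 1.00.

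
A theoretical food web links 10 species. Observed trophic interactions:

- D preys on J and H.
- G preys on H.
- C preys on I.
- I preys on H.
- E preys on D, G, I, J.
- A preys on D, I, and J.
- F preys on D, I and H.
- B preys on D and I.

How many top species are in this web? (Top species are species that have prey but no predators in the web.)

Top species (has prey, but nothing eats it): A, F, B, C, E.
Count: 5.

5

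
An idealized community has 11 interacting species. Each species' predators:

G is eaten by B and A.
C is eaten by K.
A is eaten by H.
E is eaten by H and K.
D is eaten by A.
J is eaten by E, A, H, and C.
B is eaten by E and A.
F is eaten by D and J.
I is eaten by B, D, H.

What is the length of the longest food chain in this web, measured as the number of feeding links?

One longest chain: F → D → A → H.
It has 4 species and 3 links.

3 links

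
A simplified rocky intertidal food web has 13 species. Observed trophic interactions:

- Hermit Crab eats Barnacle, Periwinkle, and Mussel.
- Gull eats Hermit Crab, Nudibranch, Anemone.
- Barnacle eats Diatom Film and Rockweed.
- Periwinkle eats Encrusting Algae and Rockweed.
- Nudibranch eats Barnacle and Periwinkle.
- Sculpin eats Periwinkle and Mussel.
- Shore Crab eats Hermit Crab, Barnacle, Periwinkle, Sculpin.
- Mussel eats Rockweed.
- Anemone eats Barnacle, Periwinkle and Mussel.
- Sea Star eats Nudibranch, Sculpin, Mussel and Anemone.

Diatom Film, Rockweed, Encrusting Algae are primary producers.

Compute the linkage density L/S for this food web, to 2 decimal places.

L/S = 2.00

There are L = 26 links among S = 13 species.
L/S = 26/13 = 2.0000 ≈ 2.00.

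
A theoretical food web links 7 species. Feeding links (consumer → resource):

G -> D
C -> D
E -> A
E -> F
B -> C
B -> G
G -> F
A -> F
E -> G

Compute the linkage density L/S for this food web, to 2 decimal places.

L/S = 1.29

There are L = 9 links among S = 7 species.
L/S = 9/7 = 1.2857 ≈ 1.29.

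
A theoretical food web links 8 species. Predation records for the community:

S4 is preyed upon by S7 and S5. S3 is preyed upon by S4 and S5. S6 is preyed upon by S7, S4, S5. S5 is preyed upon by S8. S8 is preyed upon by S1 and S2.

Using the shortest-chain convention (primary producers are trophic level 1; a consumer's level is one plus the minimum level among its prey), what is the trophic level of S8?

Trophic level 3

S3 is a producer → level 1.
S5 eats S3 → level 2.
S8 eats S5 → level 3.
No prey of S8 is below level 2, so 3 is the minimum.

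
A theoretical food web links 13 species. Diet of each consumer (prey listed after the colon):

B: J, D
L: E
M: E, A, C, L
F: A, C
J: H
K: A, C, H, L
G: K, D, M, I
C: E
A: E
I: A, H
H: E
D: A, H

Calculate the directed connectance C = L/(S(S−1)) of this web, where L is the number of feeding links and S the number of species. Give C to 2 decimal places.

C = 0.16

The web has S = 13 species and L = 25 feeding links.
C = L / (S(S−1)) = 25 / 156 = 0.1603 ≈ 0.16.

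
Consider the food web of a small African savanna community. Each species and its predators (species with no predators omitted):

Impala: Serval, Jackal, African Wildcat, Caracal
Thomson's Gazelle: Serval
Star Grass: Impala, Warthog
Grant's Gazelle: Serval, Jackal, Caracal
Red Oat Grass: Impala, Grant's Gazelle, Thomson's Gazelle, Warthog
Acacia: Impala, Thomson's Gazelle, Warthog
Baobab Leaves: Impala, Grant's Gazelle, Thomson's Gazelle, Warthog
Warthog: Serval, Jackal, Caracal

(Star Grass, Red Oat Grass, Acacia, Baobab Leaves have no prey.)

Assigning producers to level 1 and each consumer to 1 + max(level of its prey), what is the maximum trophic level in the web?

Producers (level 1): Star Grass, Red Oat Grass, Acacia, Baobab Leaves.
Star Grass → Impala → Jackal gives Jackal level 3.
No species has a prey at level 3, so no species reaches level 4.

3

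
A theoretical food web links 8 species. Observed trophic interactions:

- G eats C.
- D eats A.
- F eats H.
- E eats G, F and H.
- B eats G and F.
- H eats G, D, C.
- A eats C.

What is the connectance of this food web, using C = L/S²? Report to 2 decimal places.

The web has S = 8 species and L = 12 feeding links.
C = L / S² = 12 / 64 = 0.1875 ≈ 0.19.

C = 0.19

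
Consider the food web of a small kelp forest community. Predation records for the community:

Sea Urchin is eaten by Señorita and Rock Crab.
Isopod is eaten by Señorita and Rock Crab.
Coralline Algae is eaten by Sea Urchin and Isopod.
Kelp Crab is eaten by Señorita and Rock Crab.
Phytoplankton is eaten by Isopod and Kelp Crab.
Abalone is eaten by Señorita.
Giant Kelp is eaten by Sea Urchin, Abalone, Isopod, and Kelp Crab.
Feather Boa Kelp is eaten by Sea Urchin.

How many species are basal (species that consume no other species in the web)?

Basal species (no prey listed): Feather Boa Kelp, Giant Kelp, Coralline Algae, Phytoplankton.
Count: 4.

4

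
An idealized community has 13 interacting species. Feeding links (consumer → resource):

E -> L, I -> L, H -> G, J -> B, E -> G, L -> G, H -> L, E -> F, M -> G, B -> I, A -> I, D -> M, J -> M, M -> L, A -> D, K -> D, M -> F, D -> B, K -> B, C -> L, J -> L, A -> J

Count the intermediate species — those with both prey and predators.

Intermediate species (has both prey and predators): L, I, M, B, J, D.
Count: 6.

6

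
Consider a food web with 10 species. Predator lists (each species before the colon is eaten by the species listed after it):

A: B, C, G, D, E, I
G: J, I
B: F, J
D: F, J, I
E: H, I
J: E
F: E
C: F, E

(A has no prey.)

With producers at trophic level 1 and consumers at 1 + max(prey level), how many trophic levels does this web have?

Producers (level 1): A.
A → B → F → E → H gives H level 5.
No species has a prey at level 5, so no species reaches level 6.

5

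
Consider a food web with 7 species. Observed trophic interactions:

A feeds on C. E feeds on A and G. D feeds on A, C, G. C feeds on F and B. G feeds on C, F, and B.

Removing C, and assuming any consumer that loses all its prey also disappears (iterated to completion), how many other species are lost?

Remove C.
Round 1: A (all prey gone) → extinct.
No further losses. Total secondary extinctions: 1.

1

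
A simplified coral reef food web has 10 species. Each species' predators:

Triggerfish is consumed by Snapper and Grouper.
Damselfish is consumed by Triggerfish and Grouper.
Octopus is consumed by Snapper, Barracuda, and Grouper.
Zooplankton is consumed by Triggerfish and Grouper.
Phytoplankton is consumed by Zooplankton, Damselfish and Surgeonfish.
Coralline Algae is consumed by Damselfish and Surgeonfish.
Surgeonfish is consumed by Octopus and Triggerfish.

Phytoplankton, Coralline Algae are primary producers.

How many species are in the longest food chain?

4 species

One longest chain: Phytoplankton → Surgeonfish → Octopus → Grouper.
It has 4 species and 3 links.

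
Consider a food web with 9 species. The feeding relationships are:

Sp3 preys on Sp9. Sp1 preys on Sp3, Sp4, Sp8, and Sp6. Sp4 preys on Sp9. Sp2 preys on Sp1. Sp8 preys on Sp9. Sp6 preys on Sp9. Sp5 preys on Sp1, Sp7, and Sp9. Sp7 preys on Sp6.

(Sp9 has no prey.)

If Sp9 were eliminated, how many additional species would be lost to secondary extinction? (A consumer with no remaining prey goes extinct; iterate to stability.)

8

Remove Sp9.
Round 1: Sp3 (all prey gone), Sp4 (all prey gone), Sp8 (all prey gone), Sp6 (all prey gone) → extinct.
Round 2: Sp7 (all prey gone), Sp1 (all prey gone) → extinct.
Round 3: Sp2 (all prey gone), Sp5 (all prey gone) → extinct.
No further losses. Total secondary extinctions: 8.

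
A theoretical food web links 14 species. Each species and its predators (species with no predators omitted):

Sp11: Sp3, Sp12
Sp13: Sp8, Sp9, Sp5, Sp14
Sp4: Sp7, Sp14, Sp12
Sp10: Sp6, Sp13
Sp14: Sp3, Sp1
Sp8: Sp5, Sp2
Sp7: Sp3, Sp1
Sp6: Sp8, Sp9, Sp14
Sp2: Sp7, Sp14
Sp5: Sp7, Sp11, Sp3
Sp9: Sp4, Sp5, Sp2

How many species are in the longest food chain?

One longest chain: Sp10 → Sp6 → Sp9 → Sp4 → Sp7 → Sp3.
It has 6 species and 5 links.

6 species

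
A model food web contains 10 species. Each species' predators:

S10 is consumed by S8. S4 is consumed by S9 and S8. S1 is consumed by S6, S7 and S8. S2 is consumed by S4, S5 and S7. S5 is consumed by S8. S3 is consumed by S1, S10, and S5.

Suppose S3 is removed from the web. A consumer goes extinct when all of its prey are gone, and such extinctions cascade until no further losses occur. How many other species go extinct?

3

Remove S3.
Round 1: S1 (all prey gone), S10 (all prey gone) → extinct.
Round 2: S6 (all prey gone) → extinct.
No further losses. Total secondary extinctions: 3.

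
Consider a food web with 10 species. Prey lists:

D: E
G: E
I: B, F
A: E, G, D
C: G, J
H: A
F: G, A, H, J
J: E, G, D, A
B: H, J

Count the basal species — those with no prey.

1

Basal species (no prey listed): E.
Count: 1.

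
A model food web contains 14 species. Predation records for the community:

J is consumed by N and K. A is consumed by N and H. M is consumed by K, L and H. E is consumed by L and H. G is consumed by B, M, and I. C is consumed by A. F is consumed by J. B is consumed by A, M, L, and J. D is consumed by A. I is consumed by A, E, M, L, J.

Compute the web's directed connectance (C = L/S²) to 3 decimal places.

C = 0.122

The web has S = 14 species and L = 24 feeding links.
C = L / S² = 24 / 196 = 0.1224 ≈ 0.122.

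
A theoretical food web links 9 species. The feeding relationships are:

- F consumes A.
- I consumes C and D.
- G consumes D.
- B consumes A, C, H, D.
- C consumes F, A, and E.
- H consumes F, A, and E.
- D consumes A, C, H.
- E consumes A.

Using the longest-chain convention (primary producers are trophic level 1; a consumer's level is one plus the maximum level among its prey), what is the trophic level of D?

Trophic level 4

A is a producer → level 1.
F eats A → level 2.
H eats F (level 2); other prey at levels: A 1, E 2 → level 3.
D eats H (level 3); other prey at levels: A 1, C 3 → level 4.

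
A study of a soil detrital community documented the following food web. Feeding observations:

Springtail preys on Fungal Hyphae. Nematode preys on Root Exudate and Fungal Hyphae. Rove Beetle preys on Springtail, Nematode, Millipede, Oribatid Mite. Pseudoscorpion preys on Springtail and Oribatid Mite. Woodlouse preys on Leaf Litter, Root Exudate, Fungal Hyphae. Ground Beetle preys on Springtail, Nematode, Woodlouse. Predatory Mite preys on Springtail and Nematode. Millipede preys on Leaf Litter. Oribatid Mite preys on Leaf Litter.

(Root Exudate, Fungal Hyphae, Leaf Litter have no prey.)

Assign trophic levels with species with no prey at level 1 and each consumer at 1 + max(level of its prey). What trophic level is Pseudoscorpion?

Fungal Hyphae has no prey (basal) → level 1.
Springtail eats Fungal Hyphae → level 2.
Pseudoscorpion eats Springtail (level 2); other prey at levels: Oribatid Mite 2 → level 3.

Trophic level 3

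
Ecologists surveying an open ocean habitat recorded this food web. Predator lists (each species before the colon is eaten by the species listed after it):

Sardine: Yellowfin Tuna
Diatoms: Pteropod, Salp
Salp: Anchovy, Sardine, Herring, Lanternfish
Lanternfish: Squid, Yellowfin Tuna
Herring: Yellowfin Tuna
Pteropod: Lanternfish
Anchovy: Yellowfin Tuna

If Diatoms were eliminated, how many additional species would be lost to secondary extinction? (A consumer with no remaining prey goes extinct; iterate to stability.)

Remove Diatoms.
Round 1: Pteropod (all prey gone), Salp (all prey gone) → extinct.
Round 2: Anchovy (all prey gone), Sardine (all prey gone), Herring (all prey gone), Lanternfish (all prey gone) → extinct.
Round 3: Squid (all prey gone), Yellowfin Tuna (all prey gone) → extinct.
No further losses. Total secondary extinctions: 8.

8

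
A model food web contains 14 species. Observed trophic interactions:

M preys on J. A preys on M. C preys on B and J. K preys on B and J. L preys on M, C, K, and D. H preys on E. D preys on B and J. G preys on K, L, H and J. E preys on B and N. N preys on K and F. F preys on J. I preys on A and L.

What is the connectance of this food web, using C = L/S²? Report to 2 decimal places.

C = 0.12

The web has S = 14 species and L = 24 feeding links.
C = L / S² = 24 / 196 = 0.1224 ≈ 0.12.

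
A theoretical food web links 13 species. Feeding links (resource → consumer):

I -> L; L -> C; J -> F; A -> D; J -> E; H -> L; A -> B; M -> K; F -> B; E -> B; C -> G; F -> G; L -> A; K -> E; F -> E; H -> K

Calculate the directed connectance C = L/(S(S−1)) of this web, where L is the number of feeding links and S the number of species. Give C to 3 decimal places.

The web has S = 13 species and L = 16 feeding links.
C = L / (S(S−1)) = 16 / 156 = 0.1026 ≈ 0.103.

C = 0.103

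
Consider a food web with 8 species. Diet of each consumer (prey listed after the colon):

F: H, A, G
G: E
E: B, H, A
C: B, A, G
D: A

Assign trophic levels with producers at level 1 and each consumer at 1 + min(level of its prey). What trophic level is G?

B is a producer → level 1.
E eats B → level 2.
G eats E → level 3.
No prey of G is below level 2, so 3 is the minimum.

Trophic level 3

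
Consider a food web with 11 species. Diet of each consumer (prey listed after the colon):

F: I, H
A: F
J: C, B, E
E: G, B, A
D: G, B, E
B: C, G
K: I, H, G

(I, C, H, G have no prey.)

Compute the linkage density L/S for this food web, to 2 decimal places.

There are L = 17 links among S = 11 species.
L/S = 17/11 = 1.5455 ≈ 1.55.

L/S = 1.55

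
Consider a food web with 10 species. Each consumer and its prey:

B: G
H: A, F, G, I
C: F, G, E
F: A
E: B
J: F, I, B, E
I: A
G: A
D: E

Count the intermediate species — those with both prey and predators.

5

Intermediate species (has both prey and predators): F, G, I, B, E.
Count: 5.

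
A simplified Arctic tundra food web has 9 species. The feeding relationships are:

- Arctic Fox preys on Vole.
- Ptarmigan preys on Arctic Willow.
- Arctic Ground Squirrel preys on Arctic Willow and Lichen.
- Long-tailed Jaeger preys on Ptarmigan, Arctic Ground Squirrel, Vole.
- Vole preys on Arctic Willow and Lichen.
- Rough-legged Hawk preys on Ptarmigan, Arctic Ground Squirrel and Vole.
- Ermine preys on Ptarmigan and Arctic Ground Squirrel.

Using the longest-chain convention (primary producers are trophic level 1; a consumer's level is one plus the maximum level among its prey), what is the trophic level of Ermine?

Arctic Willow is a producer → level 1.
Ptarmigan eats Arctic Willow → level 2.
Ermine eats Ptarmigan (level 2); other prey at levels: Arctic Ground Squirrel 2 → level 3.

Trophic level 3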